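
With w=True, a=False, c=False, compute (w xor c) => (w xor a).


Substitute w=True, a=False, c=False:
w xor c = True xor False = True
w xor a = True xor False = True
(w xor c) => (w xor a) = True => True = True

True


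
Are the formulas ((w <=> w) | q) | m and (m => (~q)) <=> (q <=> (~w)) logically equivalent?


Compare truth tables:
m | q | w | φ | ψ
-----------------
False | False | False | True | False
True | False | False | True | False
False | True | False | True | True
True | True | False | True | False
False | False | True | True | True
True | False | True | True | True
False | True | True | True | False
True | True | True | True | True
They differ at row 1 (m=False, q=False, w=False): φ=True but ψ=False.

No, they are not logically equivalent.


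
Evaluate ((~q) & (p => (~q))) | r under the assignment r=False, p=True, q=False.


Substitute r=False, p=True, q=False:
~q = True
~q = True
p => (~q) = True => True = True
(~q) & (p => (~q)) = True & True = True
((~q) & (p => (~q))) | r = True | False = True

True


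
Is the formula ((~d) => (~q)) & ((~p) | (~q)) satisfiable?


Search for a satisfying assignment over {d, p, q}.
Try d=False, p=False, q=False: the formula evaluates to True.
A satisfying assignment exists.

Satisfiable.


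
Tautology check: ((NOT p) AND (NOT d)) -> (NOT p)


Build the truth table over {d, p}:
d | p | φ
---------
F | F | T
T | F | T
F | T | T
T | T | T
Every row evaluates to true.

Yes, it is a tautology.


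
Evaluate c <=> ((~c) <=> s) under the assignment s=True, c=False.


Substitute s=True, c=False:
~c = True
(~c) <=> s = True <=> True = True
c <=> ((~c) <=> s) = False <=> True = False

False


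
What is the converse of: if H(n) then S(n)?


The converse of (P → Q) is (Q → P). It is not in general equivalent to the original.
Here P = 'H(n)' and Q = 'S(n)'.

If S(n), then H(n).


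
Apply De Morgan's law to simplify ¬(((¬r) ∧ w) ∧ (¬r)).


De Morgan: the negation of a conjunction is the disjunction of the negations.
Distribute ¬ across ∧, flipping it to ∨, and negate each literal.

(r ∨ (¬w)) ∨ r


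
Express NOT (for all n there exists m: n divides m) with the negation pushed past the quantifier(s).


Negation flips each quantifier (∀↔∃) and negates the inner predicate.
¬(for all n there exists m: φ) = there exists n for all m: ¬φ.

there exists n for all m: NOT(n divides m)


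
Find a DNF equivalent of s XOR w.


Step 1: s ⊕ w is true exactly when they disagree: (s ∧ ¬w) ∨ (¬s ∧ w).

(s AND (NOT w)) OR ((NOT s) AND w)


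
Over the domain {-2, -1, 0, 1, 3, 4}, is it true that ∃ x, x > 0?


Evaluate the predicate on each element: -2:F, -1:F, 0:F, 1:T, 3:T, 4:T.
Witness x = 1 satisfies the predicate.

T


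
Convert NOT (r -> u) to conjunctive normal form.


Step 1: Rewrite r → u as ¬r ∨ u.
Step 2: Negate: ¬(¬r ∨ u) = r ∧ ¬u (De Morgan + double negation).

r AND (NOT u)


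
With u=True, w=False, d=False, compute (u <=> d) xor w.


Substitute u=True, w=False, d=False:
u <=> d = True <=> False = False
(u <=> d) xor w = False xor False = False

False


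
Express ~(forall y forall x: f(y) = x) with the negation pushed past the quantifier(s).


Negation flips each quantifier (∀↔∃) and negates the inner predicate.
¬(forall y forall x: φ) = exists y exists x: ¬φ.

exists y exists x: ~(f(y) = x)


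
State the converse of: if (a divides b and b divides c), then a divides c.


The converse of (P → Q) is (Q → P). It is not in general equivalent to the original.
Here P = '(a divides b and b divides c)' and Q = 'a divides c'.

If a divides c, then (a divides b and b divides c).


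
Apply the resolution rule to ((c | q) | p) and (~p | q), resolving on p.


The clauses contain complementary literals p and ~p.
Resolution eliminates this pair and disjoins the remaining literals (merging duplicates).

(q | c)


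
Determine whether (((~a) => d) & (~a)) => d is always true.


Build the truth table over {a, d}:
a | d | φ
---------
False | False | True
True | False | True
False | True | True
True | True | True
Every row evaluates to true.

Yes, it is a tautology.


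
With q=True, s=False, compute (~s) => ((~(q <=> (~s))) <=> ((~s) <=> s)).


Substitute q=True, s=False:
~s = True
~s = True
q <=> (~s) = True <=> True = True
~(q <=> (~s)) = False
~s = True
(~s) <=> s = True <=> False = False
(~(q <=> (~s))) <=> ((~s) <=> s) = False <=> False = True
(~s) => ((~(q <=> (~s))) <=> ((~s) <=> s)) = True => True = True

True


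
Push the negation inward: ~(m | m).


De Morgan: the negation of a disjunction is the conjunction of the negations.
Distribute ~ across |, flipping it to &, and negate each literal.

(~m) & (~m)


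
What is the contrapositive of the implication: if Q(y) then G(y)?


The contrapositive of (P → Q) is (¬Q → ¬P); it is logically equivalent to the original.
Here P = 'Q(y)' and Q = 'G(y)'.

If not (G(y)), then not (Q(y)).


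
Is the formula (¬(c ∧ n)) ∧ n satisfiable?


Search for a satisfying assignment over {c, n}.
Try c=F, n=T: the formula evaluates to T.
A satisfying assignment exists.

Satisfiable.


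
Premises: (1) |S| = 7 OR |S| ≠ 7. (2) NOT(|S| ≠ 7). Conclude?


Disjunctive syllogism: from (P ∨ Q) and ¬P, infer Q.
One disjunct, '|S| ≠ 7', is ruled out; the other must hold.

|S| = 7


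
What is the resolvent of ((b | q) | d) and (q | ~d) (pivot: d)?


The clauses contain complementary literals d and ~d.
Resolution eliminates this pair and disjoins the remaining literals (merging duplicates).

(q | b)


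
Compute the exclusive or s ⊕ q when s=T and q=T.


Exclusive or is true when exactly one operand is true.
Substitute: s=T, q=T.
T ⊕ T evaluates to F.

F


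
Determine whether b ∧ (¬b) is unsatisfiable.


Truth table over {b}:
b | φ
-----
F | F
T | F
Every row is false.

Yes, it is a contradiction.


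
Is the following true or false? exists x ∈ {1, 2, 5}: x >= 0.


Evaluate the predicate on each element: 1:True, 2:True, 5:True.
Witness x = 1 satisfies the predicate.

True


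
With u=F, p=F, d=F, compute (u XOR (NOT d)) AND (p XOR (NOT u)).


Substitute u=F, p=F, d=F:
NOT d = T
u XOR (NOT d) = F XOR T = T
NOT u = T
p XOR (NOT u) = F XOR T = T
(u XOR (NOT d)) AND (p XOR (NOT u)) = T AND T = T

T


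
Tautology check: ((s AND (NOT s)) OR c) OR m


Build the truth table over {c, m, s}:
c | m | s | φ
-------------
F | F | F | F
T | F | F | T
F | T | F | T
T | T | F | T
F | F | T | F
T | F | T | T
F | T | T | T
T | T | T | T
Counterexample at row 1: with c=F, m=F, s=F, the formula is F.

No, it is not a tautology.


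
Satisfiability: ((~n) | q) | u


Search for a satisfying assignment over {n, q, u}.
Try n=False, q=False, u=False: the formula evaluates to True.
A satisfying assignment exists.

Satisfiable.


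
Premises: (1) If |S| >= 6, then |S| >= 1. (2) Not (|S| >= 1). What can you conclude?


Modus tollens: from (P → Q) and ¬Q, infer ¬P.
Q = '|S| >= 1' is denied; since P → Q, P must also fail.

Not (|S| >= 6).


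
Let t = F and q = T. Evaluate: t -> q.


Implication is false only when antecedent is true and consequent is false.
Substitute: t=F, q=T.
F -> T evaluates to T.

T


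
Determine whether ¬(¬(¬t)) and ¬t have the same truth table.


Compare truth tables:
t | φ | ψ
---------
F | T | T
T | F | F
The columns φ and ψ agree on every row.

Yes, they are logically equivalent.


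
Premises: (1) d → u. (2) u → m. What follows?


Hypothetical syllogism: from (P → Q) and (Q → R), infer (P → R).
Chain the two implications through the shared middle term 'u'.

d → m


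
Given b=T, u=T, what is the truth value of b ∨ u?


Disjunction is false only when both operands are false.
Substitute: b=T, u=T.
T ∨ T evaluates to T.

T


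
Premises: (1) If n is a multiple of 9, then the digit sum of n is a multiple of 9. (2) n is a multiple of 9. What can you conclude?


Modus ponens: from (P → Q) and P, infer Q.
P = 'n is a multiple of 9' is asserted, and P → Q holds, so Q follows.

the digit sum of n is a multiple of 9.


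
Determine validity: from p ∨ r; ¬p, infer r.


This matches the form of disjunctive syllogism: the conclusion follows in every model of the premises.

Valid.


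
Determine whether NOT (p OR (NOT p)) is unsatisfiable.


Truth table over {p}:
p | φ
-----
F | F
T | F
Every row is false.

Yes, it is a contradiction.


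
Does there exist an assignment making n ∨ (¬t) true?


Search for a satisfying assignment over {n, t}.
Try n=F, t=F: the formula evaluates to T.
A satisfying assignment exists.

Satisfiable.


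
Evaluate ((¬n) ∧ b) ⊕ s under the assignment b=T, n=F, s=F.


Substitute b=T, n=F, s=F:
¬n = T
(¬n) ∧ b = T ∧ T = T
((¬n) ∧ b) ⊕ s = T ⊕ F = T

T


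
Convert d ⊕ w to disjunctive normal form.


Step 1: d ⊕ w is true exactly when they disagree: (d ∧ ¬w) ∨ (¬d ∧ w).

(d ∧ (¬w)) ∨ ((¬d) ∧ w)


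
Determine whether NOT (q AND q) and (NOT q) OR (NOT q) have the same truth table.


Compare truth tables:
q | φ | ψ
---------
F | T | T
T | F | F
The columns φ and ψ agree on every row.

Yes, they are logically equivalent.


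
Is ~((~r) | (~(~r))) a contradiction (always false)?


Truth table over {r}:
r | φ
-----
False | False
True | False
Every row is false.

Yes, it is a contradiction.


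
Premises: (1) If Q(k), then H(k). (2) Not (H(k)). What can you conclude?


Modus tollens: from (P → Q) and ¬Q, infer ¬P.
Q = 'H(k)' is denied; since P → Q, P must also fail.

Not (Q(k)).


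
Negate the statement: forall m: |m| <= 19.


¬(forall x: φ) = exists x: ¬φ, and ¬(exists x: φ) = forall x: ¬φ.
Apply to the universal statement.

exists m: ~(|m| <= 19)


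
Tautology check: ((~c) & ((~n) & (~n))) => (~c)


Build the truth table over {c, n}:
c | n | φ
---------
False | False | True
True | False | True
False | True | True
True | True | True
Every row evaluates to true.

Yes, it is a tautology.


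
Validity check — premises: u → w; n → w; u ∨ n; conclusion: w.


This matches the form of proof by cases: the conclusion follows in every model of the premises.

Valid.


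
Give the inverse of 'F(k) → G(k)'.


The inverse of (P → Q) is (¬P → ¬Q). It is equivalent to the converse, not to the original.
Here P = 'F(k)' and Q = 'G(k)'.

If not (F(k)), then not (G(k)).


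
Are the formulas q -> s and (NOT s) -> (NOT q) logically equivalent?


Compare truth tables:
q | s | φ | ψ
-------------
F | F | T | T
T | F | F | F
F | T | T | T
T | T | T | T
The columns φ and ψ agree on every row.

Yes, they are logically equivalent.


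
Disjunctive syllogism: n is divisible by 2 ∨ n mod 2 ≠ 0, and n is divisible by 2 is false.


Disjunctive syllogism: from (P ∨ Q) and ¬P, infer Q.
One disjunct, 'n is divisible by 2', is ruled out; the other must hold.

n mod 2 ≠ 0


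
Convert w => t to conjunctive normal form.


Step 1: Rewrite w → t as ¬w ∨ t.

(~w) | t


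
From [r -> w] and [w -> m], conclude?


Hypothetical syllogism: from (P → Q) and (Q → R), infer (P → R).
Chain the two implications through the shared middle term 'w'.

r -> m


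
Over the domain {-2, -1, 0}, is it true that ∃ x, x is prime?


Evaluate the predicate on each element: -2:F, -1:F, 0:F.
No element satisfies the predicate.

F


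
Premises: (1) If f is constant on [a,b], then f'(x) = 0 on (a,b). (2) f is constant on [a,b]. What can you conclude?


Modus ponens: from (P → Q) and P, infer Q.
P = 'f is constant on [a,b]' is asserted, and P → Q holds, so Q follows.

f'(x) = 0 on (a,b).


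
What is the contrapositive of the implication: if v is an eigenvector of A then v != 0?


The contrapositive of (P → Q) is (¬Q → ¬P); it is logically equivalent to the original.
Here P = 'v is an eigenvector of A' and Q = 'v != 0'.

If not (v != 0), then not (v is an eigenvector of A).


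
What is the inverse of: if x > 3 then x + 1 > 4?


The inverse of (P → Q) is (¬P → ¬Q). It is equivalent to the converse, not to the original.
Here P = 'x > 3' and Q = 'x + 1 > 4'.

If not (x > 3), then not (x + 1 > 4).


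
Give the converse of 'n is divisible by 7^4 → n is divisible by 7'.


The converse of (P → Q) is (Q → P). It is not in general equivalent to the original.
Here P = 'n is divisible by 7^4' and Q = 'n is divisible by 7'.

If n is divisible by 7, then n is divisible by 7^4.


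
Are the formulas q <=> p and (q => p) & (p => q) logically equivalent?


Compare truth tables:
p | q | φ | ψ
-------------
False | False | True | True
True | False | False | False
False | True | False | False
True | True | True | True
The columns φ and ψ agree on every row.

Yes, they are logically equivalent.


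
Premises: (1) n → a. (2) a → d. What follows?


Hypothetical syllogism: from (P → Q) and (Q → R), infer (P → R).
Chain the two implications through the shared middle term 'a'.

n → d


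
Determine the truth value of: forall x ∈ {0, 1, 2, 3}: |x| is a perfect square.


Evaluate the predicate on each element: 0:True, 1:True, 2:False, 3:False.
Counterexample x = 2 fails the predicate.

False


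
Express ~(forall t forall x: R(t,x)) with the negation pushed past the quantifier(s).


Negation flips each quantifier (∀↔∃) and negates the inner predicate.
¬(forall t forall x: φ) = exists t exists x: ¬φ.

exists t exists x: ~(R(t,x))


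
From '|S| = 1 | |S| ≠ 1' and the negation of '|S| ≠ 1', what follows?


Disjunctive syllogism: from (P ∨ Q) and ¬P, infer Q.
One disjunct, '|S| ≠ 1', is ruled out; the other must hold.

|S| = 1


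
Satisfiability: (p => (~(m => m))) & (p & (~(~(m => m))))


Check all 4 assignments over {m, p}:
m | p | φ
---------
False | False | False
True | False | False
False | True | False
True | True | False
No assignment makes the formula true.

Unsatisfiable.


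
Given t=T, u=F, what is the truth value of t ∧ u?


Conjunction is true only when both operands are true.
Substitute: t=T, u=F.
T ∧ F evaluates to F.

F


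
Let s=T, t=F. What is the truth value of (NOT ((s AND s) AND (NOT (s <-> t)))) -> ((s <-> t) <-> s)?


Substitute s=T, t=F:
s AND s = T AND T = T
s <-> t = T <-> F = F
NOT (s <-> t) = T
(s AND s) AND (NOT (s <-> t)) = T AND T = T
NOT ((s AND s) AND (NOT (s <-> t))) = F
s <-> t = T <-> F = F
(s <-> t) <-> s = F <-> T = F
(NOT ((s AND s) AND (NOT (s <-> t)))) -> ((s <-> t) <-> s) = F -> F = T

T


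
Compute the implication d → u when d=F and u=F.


Implication is false only when antecedent is true and consequent is false.
Substitute: d=F, u=F.
F → F evaluates to T.

T


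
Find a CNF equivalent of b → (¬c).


Step 1: Rewrite b → (¬c) as ¬b ∨ (¬c).

(¬b) ∨ (¬c)


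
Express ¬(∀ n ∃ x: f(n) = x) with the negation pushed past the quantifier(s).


Negation flips each quantifier (∀↔∃) and negates the inner predicate.
¬(∀ n ∃ x: φ) = ∃ n ∀ x: ¬φ.

∃ n ∀ x: ¬(f(n) = x)


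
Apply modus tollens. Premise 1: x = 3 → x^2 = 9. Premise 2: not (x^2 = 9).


Modus tollens: from (P → Q) and ¬Q, infer ¬P.
Q = 'x^2 = 9' is denied; since P → Q, P must also fail.

Not (x = 3).


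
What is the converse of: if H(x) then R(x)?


The converse of (P → Q) is (Q → P). It is not in general equivalent to the original.
Here P = 'H(x)' and Q = 'R(x)'.

If R(x), then H(x).


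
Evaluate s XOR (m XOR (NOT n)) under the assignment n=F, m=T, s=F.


Substitute n=F, m=T, s=F:
NOT n = T
m XOR (NOT n) = T XOR T = F
s XOR (m XOR (NOT n)) = F XOR F = F

F


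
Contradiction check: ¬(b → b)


Truth table over {b}:
b | φ
-----
F | F
T | F
Every row is false.

Yes, it is a contradiction.


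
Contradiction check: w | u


Truth table over {u, w}:
u | w | φ
---------
False | False | False
True | False | True
False | True | True
True | True | True
Satisfying assignment at row 2: u=True, w=False gives True.

No, it is not a contradiction.


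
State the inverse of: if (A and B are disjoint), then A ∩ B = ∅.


The inverse of (P → Q) is (¬P → ¬Q). It is equivalent to the converse, not to the original.
Here P = '(A and B are disjoint)' and Q = 'A ∩ B = ∅'.

If not ((A and B are disjoint)), then not (A ∩ B = ∅).


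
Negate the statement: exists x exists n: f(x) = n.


Negation flips each quantifier (∀↔∃) and negates the inner predicate.
¬(exists x exists n: φ) = forall x forall n: ¬φ.

forall x forall n: ~(f(x) = n)


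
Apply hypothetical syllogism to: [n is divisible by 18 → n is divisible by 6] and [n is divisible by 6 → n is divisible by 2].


Hypothetical syllogism: from (P → Q) and (Q → R), infer (P → R).
Chain the two implications through the shared middle term 'n is divisible by 6'.

n is divisible by 18 → n is divisible by 2


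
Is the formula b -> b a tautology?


Build the truth table over {b}:
b | φ
-----
F | T
T | T
Every row evaluates to true.

Yes, it is a tautology.


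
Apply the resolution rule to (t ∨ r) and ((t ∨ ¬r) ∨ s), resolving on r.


The clauses contain complementary literals r and ¬r.
Resolution eliminates this pair and disjoins the remaining literals (merging duplicates).

(t ∨ s)


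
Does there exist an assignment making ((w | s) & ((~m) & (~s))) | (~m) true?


Search for a satisfying assignment over {m, s, w}.
Try m=False, s=False, w=False: the formula evaluates to True.
A satisfying assignment exists.

Satisfiable.


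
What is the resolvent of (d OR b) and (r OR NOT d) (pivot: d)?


The clauses contain complementary literals d and NOTd.
Resolution eliminates this pair and disjoins the remaining literals (merging duplicates).

(b OR r)


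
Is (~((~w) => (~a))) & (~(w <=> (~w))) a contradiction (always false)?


Truth table over {a, w}:
a | w | φ
---------
False | False | False
True | False | True
False | True | False
True | True | False
Satisfying assignment at row 2: a=True, w=False gives True.

No, it is not a contradiction.


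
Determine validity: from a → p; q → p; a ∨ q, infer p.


This matches the form of proof by cases: the conclusion follows in every model of the premises.

Valid.


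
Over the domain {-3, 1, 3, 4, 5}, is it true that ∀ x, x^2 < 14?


Evaluate the predicate on each element: -3:T, 1:T, 3:T, 4:F, 5:F.
Counterexample x = 4 fails the predicate.

F


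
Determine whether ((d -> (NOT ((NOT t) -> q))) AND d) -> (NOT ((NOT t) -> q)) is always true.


Build the truth table over {d, q, t}:
d | q | t | φ
-------------
F | F | F | T
T | F | F | T
F | T | F | T
T | T | F | T
F | F | T | T
T | F | T | T
F | T | T | T
T | T | T | T
Every row evaluates to true.

Yes, it is a tautology.


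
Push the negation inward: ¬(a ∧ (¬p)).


De Morgan: the negation of a conjunction is the disjunction of the negations.
Distribute ¬ across ∧, flipping it to ∨, and negate each literal.

(¬a) ∨ p


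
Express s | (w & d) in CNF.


Step 1: Distribute ∨ over ∧: s ∨ (w ∧ d) = (s ∨ w) ∧ (s ∨ d).

(s | w) & (s | d)


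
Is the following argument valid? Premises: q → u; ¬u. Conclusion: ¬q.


This matches the form of modus tollens: the conclusion follows in every model of the premises.

Valid.


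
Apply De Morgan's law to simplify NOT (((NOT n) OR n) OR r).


De Morgan: the negation of a disjunction is the conjunction of the negations.
Distribute NOT across OR, flipping it to AND, and negate each literal.

(n AND (NOT n)) AND (NOT r)


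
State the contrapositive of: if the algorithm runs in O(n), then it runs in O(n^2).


The contrapositive of (P → Q) is (¬Q → ¬P); it is logically equivalent to the original.
Here P = 'the algorithm runs in O(n)' and Q = 'it runs in O(n^2)'.

If not (it runs in O(n^2)), then not (the algorithm runs in O(n)).


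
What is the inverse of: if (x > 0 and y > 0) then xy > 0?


The inverse of (P → Q) is (¬P → ¬Q). It is equivalent to the converse, not to the original.
Here P = '(x > 0 and y > 0)' and Q = 'xy > 0'.

If not ((x > 0 and y > 0)), then not (xy > 0).


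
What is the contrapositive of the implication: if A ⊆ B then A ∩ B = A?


The contrapositive of (P → Q) is (¬Q → ¬P); it is logically equivalent to the original.
Here P = 'A ⊆ B' and Q = 'A ∩ B = A'.

If not (A ∩ B = A), then not (A ⊆ B).


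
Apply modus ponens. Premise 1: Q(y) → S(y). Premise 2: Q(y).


Modus ponens: from (P → Q) and P, infer Q.
P = 'Q(y)' is asserted, and P → Q holds, so Q follows.

S(y).


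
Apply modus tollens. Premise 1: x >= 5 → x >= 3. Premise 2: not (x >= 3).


Modus tollens: from (P → Q) and ¬Q, infer ¬P.
Q = 'x >= 3' is denied; since P → Q, P must also fail.

Not (x >= 5).


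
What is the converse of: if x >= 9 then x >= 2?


The converse of (P → Q) is (Q → P). It is not in general equivalent to the original.
Here P = 'x >= 9' and Q = 'x >= 2'.

If x >= 2, then x >= 9.


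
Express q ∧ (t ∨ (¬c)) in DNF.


Step 1: Distribute ∧ over ∨: q ∧ (t ∨ (¬c)) = (q ∧ t) ∨ (q ∧ (¬c)).

(q ∧ t) ∨ (q ∧ (¬c))


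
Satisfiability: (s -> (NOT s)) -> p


Search for a satisfying assignment over {p, s}.
Try p=T, s=F: the formula evaluates to T.
A satisfying assignment exists.

Satisfiable.


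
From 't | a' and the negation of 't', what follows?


Disjunctive syllogism: from (P ∨ Q) and ¬P, infer Q.
One disjunct, 't', is ruled out; the other must hold.

a


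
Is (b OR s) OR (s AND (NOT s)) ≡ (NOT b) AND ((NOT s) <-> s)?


Compare truth tables:
b | s | φ | ψ
-------------
F | F | F | F
T | F | T | F
F | T | T | F
T | T | T | F
They differ at row 2 (b=T, s=F): φ=T but ψ=F.

No, they are not logically equivalent.


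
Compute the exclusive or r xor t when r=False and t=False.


Exclusive or is true when exactly one operand is true.
Substitute: r=False, t=False.
False xor False evaluates to False.

False


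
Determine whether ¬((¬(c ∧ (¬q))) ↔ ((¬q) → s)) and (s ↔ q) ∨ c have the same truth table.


Compare truth tables:
c | q | s | φ | ψ
-----------------
F | F | F | T | T
T | F | F | F | T
F | T | F | F | F
T | T | F | F | T
F | F | T | F | F
T | F | T | T | T
F | T | T | F | T
T | T | T | F | T
They differ at row 2 (c=T, q=F, s=F): φ=F but ψ=T.

No, they are not logically equivalent.


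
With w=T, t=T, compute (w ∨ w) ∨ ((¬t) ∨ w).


Substitute w=T, t=T:
w ∨ w = T ∨ T = T
¬t = F
(¬t) ∨ w = F ∨ T = T
(w ∨ w) ∨ ((¬t) ∨ w) = T ∨ T = T

T


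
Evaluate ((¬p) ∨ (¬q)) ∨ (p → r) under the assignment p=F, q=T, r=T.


Substitute p=F, q=T, r=T:
¬p = T
¬q = F
(¬p) ∨ (¬q) = T ∨ F = T
p → r = F → T = T
((¬p) ∨ (¬q)) ∨ (p → r) = T ∨ T = T

T


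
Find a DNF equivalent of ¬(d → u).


Step 1: Rewrite implication then negate: ¬(¬d ∨ u) = d ∧ ¬u.

d ∧ (¬u)


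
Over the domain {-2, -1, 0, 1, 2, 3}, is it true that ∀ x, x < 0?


Evaluate the predicate on each element: -2:T, -1:T, 0:F, 1:F, 2:F, 3:F.
Counterexample x = 0 fails the predicate.

F


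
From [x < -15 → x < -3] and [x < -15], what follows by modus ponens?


Modus ponens: from (P → Q) and P, infer Q.
P = 'x < -15' is asserted, and P → Q holds, so Q follows.

x < -3.


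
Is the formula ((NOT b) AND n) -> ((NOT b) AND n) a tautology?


Build the truth table over {b, n}:
b | n | φ
---------
F | F | T
T | F | T
F | T | T
T | T | T
Every row evaluates to true.

Yes, it is a tautology.


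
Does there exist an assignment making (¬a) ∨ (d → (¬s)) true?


Search for a satisfying assignment over {a, d, s}.
Try a=F, d=F, s=F: the formula evaluates to T.
A satisfying assignment exists.

Satisfiable.


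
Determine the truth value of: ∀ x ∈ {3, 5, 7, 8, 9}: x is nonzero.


Evaluate the predicate on each element: 3:T, 5:T, 7:T, 8:T, 9:T.
Every element satisfies the predicate.

T


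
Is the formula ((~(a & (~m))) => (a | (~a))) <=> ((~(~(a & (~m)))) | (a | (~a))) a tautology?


Build the truth table over {a, m}:
a | m | φ
---------
False | False | True
True | False | True
False | True | True
True | True | True
Every row evaluates to true.

Yes, it is a tautology.


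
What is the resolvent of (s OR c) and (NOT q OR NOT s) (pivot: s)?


The clauses contain complementary literals s and NOTs.
Resolution eliminates this pair and disjoins the remaining literals (merging duplicates).

(c OR NOT q)


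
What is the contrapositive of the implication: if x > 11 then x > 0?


The contrapositive of (P → Q) is (¬Q → ¬P); it is logically equivalent to the original.
Here P = 'x > 11' and Q = 'x > 0'.

If not (x > 0), then not (x > 11).


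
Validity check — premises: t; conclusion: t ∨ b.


This matches the form of disjunction introduction: the conclusion follows in every model of the premises.

Valid.


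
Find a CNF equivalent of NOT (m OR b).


Step 1: Apply De Morgan: ¬(m ∨ b) = ¬m ∧ ¬b.

(NOT m) AND (NOT b)


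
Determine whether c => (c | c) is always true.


Build the truth table over {c}:
c | φ
-----
False | True
True | True
Every row evaluates to true.

Yes, it is a tautology.


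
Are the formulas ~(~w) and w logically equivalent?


Compare truth tables:
w | φ | ψ
---------
False | False | False
True | True | True
The columns φ and ψ agree on every row.

Yes, they are logically equivalent.


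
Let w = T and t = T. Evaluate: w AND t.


Conjunction is true only when both operands are true.
Substitute: w=T, t=T.
T AND T evaluates to T.

T


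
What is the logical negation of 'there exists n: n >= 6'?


¬(for all x: φ) = there exists x: ¬φ, and ¬(there exists x: φ) = for all x: ¬φ.
Apply to the existential statement.

for all n: NOT(n >= 6)


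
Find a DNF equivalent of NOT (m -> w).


Step 1: Rewrite implication then negate: ¬(¬m ∨ w) = m ∧ ¬w.

m AND (NOT w)


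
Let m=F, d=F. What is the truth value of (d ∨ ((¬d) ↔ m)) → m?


Substitute m=F, d=F:
¬d = T
(¬d) ↔ m = T ↔ F = F
d ∨ ((¬d) ↔ m) = F ∨ F = F
(d ∨ ((¬d) ↔ m)) → m = F → F = T

T


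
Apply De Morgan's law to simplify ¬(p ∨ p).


De Morgan: the negation of a disjunction is the conjunction of the negations.
Distribute ¬ across ∨, flipping it to ∧, and negate each literal.

(¬p) ∧ (¬p)


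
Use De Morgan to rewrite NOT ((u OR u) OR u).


De Morgan: the negation of a disjunction is the conjunction of the negations.
Distribute NOT across OR, flipping it to AND, and negate each literal.

((NOT u) AND (NOT u)) AND (NOT u)


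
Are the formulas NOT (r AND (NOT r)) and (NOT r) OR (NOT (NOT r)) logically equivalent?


Compare truth tables:
r | φ | ψ
---------
F | T | T
T | T | T
The columns φ and ψ agree on every row.

Yes, they are logically equivalent.


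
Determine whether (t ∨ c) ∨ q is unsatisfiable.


Truth table over {c, q, t}:
c | q | t | φ
-------------
F | F | F | F
T | F | F | T
F | T | F | T
T | T | F | T
F | F | T | T
T | F | T | T
F | T | T | T
T | T | T | T
Satisfying assignment at row 2: c=T, q=F, t=F gives T.

No, it is not a contradiction.


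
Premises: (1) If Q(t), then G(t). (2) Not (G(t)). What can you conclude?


Modus tollens: from (P → Q) and ¬Q, infer ¬P.
Q = 'G(t)' is denied; since P → Q, P must also fail.

Not (Q(t)).


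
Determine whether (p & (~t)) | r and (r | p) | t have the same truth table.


Compare truth tables:
p | r | t | φ | ψ
-----------------
False | False | False | False | False
True | False | False | True | True
False | True | False | True | True
True | True | False | True | True
False | False | True | False | True
True | False | True | False | True
False | True | True | True | True
True | True | True | True | True
They differ at row 5 (p=False, r=False, t=True): φ=False but ψ=True.

No, they are not logically equivalent.


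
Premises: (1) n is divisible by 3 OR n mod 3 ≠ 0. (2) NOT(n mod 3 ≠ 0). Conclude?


Disjunctive syllogism: from (P ∨ Q) and ¬P, infer Q.
One disjunct, 'n mod 3 ≠ 0', is ruled out; the other must hold.

n is divisible by 3


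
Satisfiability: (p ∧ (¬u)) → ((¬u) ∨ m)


Search for a satisfying assignment over {m, p, u}.
Try m=F, p=F, u=F: the formula evaluates to T.
A satisfying assignment exists.

Satisfiable.


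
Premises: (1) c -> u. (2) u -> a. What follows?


Hypothetical syllogism: from (P → Q) and (Q → R), infer (P → R).
Chain the two implications through the shared middle term 'u'.

c -> a


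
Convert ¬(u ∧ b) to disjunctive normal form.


Step 1: Apply De Morgan: ¬(u ∧ b) = ¬u ∨ ¬b.

(¬u) ∨ (¬b)


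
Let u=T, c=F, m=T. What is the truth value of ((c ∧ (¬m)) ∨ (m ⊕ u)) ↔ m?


Substitute u=T, c=F, m=T:
¬m = F
c ∧ (¬m) = F ∧ F = F
m ⊕ u = T ⊕ T = F
(c ∧ (¬m)) ∨ (m ⊕ u) = F ∨ F = F
((c ∧ (¬m)) ∨ (m ⊕ u)) ↔ m = F ↔ T = F

F


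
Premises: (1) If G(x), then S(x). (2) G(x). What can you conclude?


Modus ponens: from (P → Q) and P, infer Q.
P = 'G(x)' is asserted, and P → Q holds, so Q follows.

S(x).


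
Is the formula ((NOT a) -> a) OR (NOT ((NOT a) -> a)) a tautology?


Build the truth table over {a}:
a | φ
-----
F | T
T | T
Every row evaluates to true.

Yes, it is a tautology.


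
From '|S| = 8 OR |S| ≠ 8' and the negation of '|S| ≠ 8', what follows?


Disjunctive syllogism: from (P ∨ Q) and ¬P, infer Q.
One disjunct, '|S| ≠ 8', is ruled out; the other must hold.

|S| = 8


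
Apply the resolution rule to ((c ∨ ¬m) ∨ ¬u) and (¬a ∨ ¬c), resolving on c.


The clauses contain complementary literals c and ¬c.
Resolution eliminates this pair and disjoins the remaining literals (merging duplicates).

((¬u ∨ ¬m) ∨ ¬a)


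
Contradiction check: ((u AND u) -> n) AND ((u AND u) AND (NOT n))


Truth table over {n, u}:
n | u | φ
---------
F | F | F
T | F | F
F | T | F
T | T | F
Every row is false.

Yes, it is a contradiction.


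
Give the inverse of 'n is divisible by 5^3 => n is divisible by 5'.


The inverse of (P → Q) is (¬P → ¬Q). It is equivalent to the converse, not to the original.
Here P = 'n is divisible by 5^3' and Q = 'n is divisible by 5'.

If not (n is divisible by 5^3), then not (n is divisible by 5).


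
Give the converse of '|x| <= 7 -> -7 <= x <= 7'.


The converse of (P → Q) is (Q → P). It is not in general equivalent to the original.
Here P = '|x| <= 7' and Q = '-7 <= x <= 7'.

If -7 <= x <= 7, then |x| <= 7.


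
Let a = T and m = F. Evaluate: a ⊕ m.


Exclusive or is true when exactly one operand is true.
Substitute: a=T, m=F.
T ⊕ F evaluates to T.

T


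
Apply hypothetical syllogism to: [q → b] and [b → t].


Hypothetical syllogism: from (P → Q) and (Q → R), infer (P → R).
Chain the two implications through the shared middle term 'b'.

q → t


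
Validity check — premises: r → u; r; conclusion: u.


This matches the form of modus ponens: the conclusion follows in every model of the premises.

Valid.


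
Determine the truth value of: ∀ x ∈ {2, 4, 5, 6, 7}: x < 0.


Evaluate the predicate on each element: 2:F, 4:F, 5:F, 6:F, 7:F.
Counterexample x = 2 fails the predicate.

F


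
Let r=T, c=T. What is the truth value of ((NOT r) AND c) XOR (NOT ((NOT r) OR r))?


Substitute r=T, c=T:
NOT r = F
(NOT r) AND c = F AND T = F
NOT r = F
(NOT r) OR r = F OR T = T
NOT ((NOT r) OR r) = F
((NOT r) AND c) XOR (NOT ((NOT r) OR r)) = F XOR F = F

F


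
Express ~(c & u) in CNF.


Step 1: Apply De Morgan: ¬(c ∧ u) = ¬c ∨ ¬u.

(~c) | (~u)


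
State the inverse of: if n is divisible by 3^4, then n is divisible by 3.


The inverse of (P → Q) is (¬P → ¬Q). It is equivalent to the converse, not to the original.
Here P = 'n is divisible by 3^4' and Q = 'n is divisible by 3'.

If not (n is divisible by 3^4), then not (n is divisible by 3).


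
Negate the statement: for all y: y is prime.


¬(for all x: φ) = there exists x: ¬φ, and ¬(there exists x: φ) = for all x: ¬φ.
Apply to the universal statement.

there exists y: NOT(y is prime)


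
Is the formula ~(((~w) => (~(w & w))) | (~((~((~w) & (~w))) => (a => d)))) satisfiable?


Check all 8 assignments over {a, d, w}:
a | d | w | φ
-------------
False | False | False | False
True | False | False | False
False | True | False | False
True | True | False | False
False | False | True | False
True | False | True | False
False | True | True | False
True | True | True | False
No assignment makes the formula true.

Unsatisfiable.


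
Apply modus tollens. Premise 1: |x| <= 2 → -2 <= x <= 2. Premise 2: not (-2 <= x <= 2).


Modus tollens: from (P → Q) and ¬Q, infer ¬P.
Q = '-2 <= x <= 2' is denied; since P → Q, P must also fail.

Not (|x| <= 2).


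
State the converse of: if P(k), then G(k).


The converse of (P → Q) is (Q → P). It is not in general equivalent to the original.
Here P = 'P(k)' and Q = 'G(k)'.

If G(k), then P(k).


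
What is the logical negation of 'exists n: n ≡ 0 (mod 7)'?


¬(forall x: φ) = exists x: ¬φ, and ¬(exists x: φ) = forall x: ¬φ.
Apply to the existential statement.

forall n: ~(n ≡ 0 (mod 7))


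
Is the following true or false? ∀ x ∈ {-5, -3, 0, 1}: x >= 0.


Evaluate the predicate on each element: -5:F, -3:F, 0:T, 1:T.
Counterexample x = -5 fails the predicate.

F


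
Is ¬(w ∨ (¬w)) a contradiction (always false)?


Truth table over {w}:
w | φ
-----
F | F
T | F
Every row is false.

Yes, it is a contradiction.


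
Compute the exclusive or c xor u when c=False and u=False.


Exclusive or is true when exactly one operand is true.
Substitute: c=False, u=False.
False xor False evaluates to False.

False


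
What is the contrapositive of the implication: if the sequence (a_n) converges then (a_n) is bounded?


The contrapositive of (P → Q) is (¬Q → ¬P); it is logically equivalent to the original.
Here P = 'the sequence (a_n) converges' and Q = '(a_n) is bounded'.

If not ((a_n) is bounded), then not (the sequence (a_n) converges).


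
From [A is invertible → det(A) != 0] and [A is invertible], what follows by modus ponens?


Modus ponens: from (P → Q) and P, infer Q.
P = 'A is invertible' is asserted, and P → Q holds, so Q follows.

det(A) != 0.


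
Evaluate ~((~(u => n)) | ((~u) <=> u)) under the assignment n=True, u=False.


Substitute n=True, u=False:
u => n = False => True = True
~(u => n) = False
~u = True
(~u) <=> u = True <=> False = False
(~(u => n)) | ((~u) <=> u) = False | False = False
~((~(u => n)) | ((~u) <=> u)) = True

True


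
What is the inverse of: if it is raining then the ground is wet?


The inverse of (P → Q) is (¬P → ¬Q). It is equivalent to the converse, not to the original.
Here P = 'it is raining' and Q = 'the ground is wet'.

If not (it is raining), then not (the ground is wet).


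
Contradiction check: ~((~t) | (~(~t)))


Truth table over {t}:
t | φ
-----
False | False
True | False
Every row is false.

Yes, it is a contradiction.


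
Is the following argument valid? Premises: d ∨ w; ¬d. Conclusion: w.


This matches the form of disjunctive syllogism: the conclusion follows in every model of the premises.

Valid.


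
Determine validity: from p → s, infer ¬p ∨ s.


This matches the form of material implication: the conclusion follows in every model of the premises.

Valid.


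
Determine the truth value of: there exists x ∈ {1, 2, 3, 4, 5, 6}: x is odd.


Evaluate the predicate on each element: 1:T, 2:F, 3:T, 4:F, 5:T, 6:F.
Witness x = 1 satisfies the predicate.

T


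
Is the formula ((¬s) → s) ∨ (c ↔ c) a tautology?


Build the truth table over {c, s}:
c | s | φ
---------
F | F | T
T | F | T
F | T | T
T | T | T
Every row evaluates to true.

Yes, it is a tautology.


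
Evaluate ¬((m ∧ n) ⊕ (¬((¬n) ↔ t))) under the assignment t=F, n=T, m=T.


Substitute t=F, n=T, m=T:
m ∧ n = T ∧ T = T
¬n = F
(¬n) ↔ t = F ↔ F = T
¬((¬n) ↔ t) = F
(m ∧ n) ⊕ (¬((¬n) ↔ t)) = T ⊕ F = T
¬((m ∧ n) ⊕ (¬((¬n) ↔ t))) = F

F


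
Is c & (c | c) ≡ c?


Compare truth tables:
c | φ | ψ
---------
False | False | False
True | True | True
The columns φ and ψ agree on every row.

Yes, they are logically equivalent.


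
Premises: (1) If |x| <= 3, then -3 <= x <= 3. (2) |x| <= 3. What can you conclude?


Modus ponens: from (P → Q) and P, infer Q.
P = '|x| <= 3' is asserted, and P → Q holds, so Q follows.

-3 <= x <= 3.


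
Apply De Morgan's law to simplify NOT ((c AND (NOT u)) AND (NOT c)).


De Morgan: the negation of a conjunction is the disjunction of the negations.
Distribute NOT across AND, flipping it to OR, and negate each literal.

((NOT c) OR u) OR c


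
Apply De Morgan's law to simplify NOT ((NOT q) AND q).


De Morgan: the negation of a conjunction is the disjunction of the negations.
Distribute NOT across AND, flipping it to OR, and negate each literal.

q OR (NOT q)


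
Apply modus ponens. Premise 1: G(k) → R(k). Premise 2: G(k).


Modus ponens: from (P → Q) and P, infer Q.
P = 'G(k)' is asserted, and P → Q holds, so Q follows.

R(k).


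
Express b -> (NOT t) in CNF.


Step 1: Rewrite b → (¬t) as ¬b ∨ (¬t).

(NOT b) OR (NOT t)


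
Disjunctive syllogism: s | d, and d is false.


Disjunctive syllogism: from (P ∨ Q) and ¬P, infer Q.
One disjunct, 'd', is ruled out; the other must hold.

s


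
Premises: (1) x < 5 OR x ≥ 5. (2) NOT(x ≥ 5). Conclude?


Disjunctive syllogism: from (P ∨ Q) and ¬P, infer Q.
One disjunct, 'x ≥ 5', is ruled out; the other must hold.

x < 5


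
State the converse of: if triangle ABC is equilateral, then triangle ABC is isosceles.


The converse of (P → Q) is (Q → P). It is not in general equivalent to the original.
Here P = 'triangle ABC is equilateral' and Q = 'triangle ABC is isosceles'.

If triangle ABC is isosceles, then triangle ABC is equilateral.


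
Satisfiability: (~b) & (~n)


Search for a satisfying assignment over {b, n}.
Try b=False, n=False: the formula evaluates to True.
A satisfying assignment exists.

Satisfiable.


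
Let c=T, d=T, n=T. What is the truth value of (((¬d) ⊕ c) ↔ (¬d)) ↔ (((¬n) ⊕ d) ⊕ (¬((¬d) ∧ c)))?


Substitute c=T, d=T, n=T:
… (earlier sub-steps elided)
(¬d) ⊕ c = F ⊕ T = T
¬d = F
((¬d) ⊕ c) ↔ (¬d) = T ↔ F = F
¬n = F
(¬n) ⊕ d = F ⊕ T = T
¬d = F
(¬d) ∧ c = F ∧ T = F
¬((¬d) ∧ c) = T
((¬n) ⊕ d) ⊕ (¬((¬d) ∧ c)) = T ⊕ T = F
(((¬d) ⊕ c) ↔ (¬d)) ↔ (((¬n) ⊕ d) ⊕ (¬((¬d) ∧ c))) = F ↔ F = T

T


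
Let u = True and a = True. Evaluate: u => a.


Implication is false only when antecedent is true and consequent is false.
Substitute: u=True, a=True.
True => True evaluates to True.

True


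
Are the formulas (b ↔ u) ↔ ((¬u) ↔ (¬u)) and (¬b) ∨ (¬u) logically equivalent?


Compare truth tables:
b | u | φ | ψ
-------------
F | F | T | T
T | F | F | T
F | T | F | T
T | T | T | F
They differ at row 2 (b=T, u=F): φ=F but ψ=T.

No, they are not logically equivalent.
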